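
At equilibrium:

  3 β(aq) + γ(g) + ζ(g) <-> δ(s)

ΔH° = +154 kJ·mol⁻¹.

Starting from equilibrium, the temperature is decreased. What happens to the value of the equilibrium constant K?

K depends on temperature via the van 't Hoff relation. The forward reaction is endothermic, so lowering T decreases K.

decreases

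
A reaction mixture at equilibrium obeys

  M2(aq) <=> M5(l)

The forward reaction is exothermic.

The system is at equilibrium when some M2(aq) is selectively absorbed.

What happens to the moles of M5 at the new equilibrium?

decreases

Removing M2 (aq), a reactant, drives the reaction to the left.
The net shift is to the left. M5 is a product, so its amount decreases.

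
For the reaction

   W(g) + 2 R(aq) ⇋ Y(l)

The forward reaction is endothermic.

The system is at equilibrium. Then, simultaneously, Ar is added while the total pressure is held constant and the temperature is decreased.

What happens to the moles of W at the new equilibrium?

increases

Adding inert gas at constant total pressure expands the volume and lowers every reacting partial pressure. With Δn_gas = 0 − 1 = -1, Q moves away from K toward the side with fewer gas moles, so the system shifts toward the side with more gas moles — to the left.
The forward reaction is endothermic. Lowering T favours the exothermic direction — shift to the left.
The net shift is to the left. W is a reactant, so its amount increases.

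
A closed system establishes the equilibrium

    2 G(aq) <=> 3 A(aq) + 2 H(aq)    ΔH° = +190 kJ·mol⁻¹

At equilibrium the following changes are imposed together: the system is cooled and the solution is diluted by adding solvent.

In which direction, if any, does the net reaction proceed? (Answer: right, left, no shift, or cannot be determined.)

The forward reaction is endothermic. Lowering T favours the exothermic direction — shift to the left.
Dilution lowers every aqueous concentration by the same factor. Δn_aq = 5 − 2 = +3, so the system shifts toward the side with more dissolved moles — to the right.
The individual effects push in opposite directions; without quantitative information the net direction cannot be determined.

cannot be determined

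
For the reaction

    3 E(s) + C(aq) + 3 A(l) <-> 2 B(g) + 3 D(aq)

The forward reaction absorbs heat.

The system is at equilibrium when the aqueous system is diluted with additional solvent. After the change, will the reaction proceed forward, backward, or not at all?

right

Dilution lowers every aqueous concentration by the same factor. Δn_aq = 3 − 1 = +2, so the system shifts toward the side with more dissolved moles — to the right.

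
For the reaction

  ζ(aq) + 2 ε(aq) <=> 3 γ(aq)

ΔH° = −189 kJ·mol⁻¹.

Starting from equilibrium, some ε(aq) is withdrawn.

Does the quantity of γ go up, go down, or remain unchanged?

Removing ε (aq), a reactant, drives the reaction to the left.
The net shift is to the left. γ is a product, so its amount decreases.

decreases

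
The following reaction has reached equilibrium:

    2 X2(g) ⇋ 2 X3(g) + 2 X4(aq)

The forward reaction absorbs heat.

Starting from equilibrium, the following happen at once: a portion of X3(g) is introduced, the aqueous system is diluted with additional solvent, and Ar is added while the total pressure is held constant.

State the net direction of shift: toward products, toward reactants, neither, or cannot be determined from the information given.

Adding X3 (g), a product, drives the reaction to the left.
Dilution lowers every aqueous concentration by the same factor. Δn_aq = 2 − 0 = +2, so the system shifts toward the side with more dissolved moles — to the right.
Adding inert gas at constant total pressure expands the volume, scaling every reacting partial pressure by the same factor. Δn_gas = 2 − 2 = 0, so Q is unchanged — no shift.
The individual effects push in opposite directions; without quantitative information the net direction cannot be determined.

cannot be determined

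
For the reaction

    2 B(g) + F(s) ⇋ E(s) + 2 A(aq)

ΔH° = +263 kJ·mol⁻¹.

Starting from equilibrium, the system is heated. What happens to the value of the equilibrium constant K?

K depends on temperature via the van 't Hoff relation. The forward reaction is endothermic, so raising T increases K.

increases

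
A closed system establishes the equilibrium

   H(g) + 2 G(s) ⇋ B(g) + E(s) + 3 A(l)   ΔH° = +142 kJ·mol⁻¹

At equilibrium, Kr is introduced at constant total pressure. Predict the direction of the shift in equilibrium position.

Adding inert gas at constant total pressure expands the volume, scaling every reacting partial pressure by the same factor. Δn_gas = 1 − 1 = 0, so Q is unchanged — no shift.

no shift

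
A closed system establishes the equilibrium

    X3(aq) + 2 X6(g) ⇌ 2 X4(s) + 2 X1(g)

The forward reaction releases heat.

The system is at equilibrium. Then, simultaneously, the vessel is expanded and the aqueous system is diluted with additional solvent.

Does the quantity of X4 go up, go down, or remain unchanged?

Gas moles: reactants 2, products 2. Δn_gas = 0, so a volume change leaves Q equal to K — no shift from this change.
Dilution lowers every aqueous concentration by the same factor. Δn_aq = 0 − 1 = -1, so the system shifts toward the side with more dissolved moles — to the left.
The net shift is to the left. X4 is a product, so its amount decreases.

decreases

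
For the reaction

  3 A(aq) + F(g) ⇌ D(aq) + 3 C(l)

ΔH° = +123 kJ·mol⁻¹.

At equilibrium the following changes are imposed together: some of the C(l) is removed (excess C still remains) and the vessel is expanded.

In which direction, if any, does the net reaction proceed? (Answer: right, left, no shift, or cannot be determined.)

left

C is a pure liquid; its activity is 1 regardless of amount, so Q is unaffected — no shift from this change.
Gas moles: reactants 1, products 0 (Δn_gas = -1). Expansion shifts the system toward the side with more moles of gas — to the left.
Only the nonzero effect(s) matter; the net shift is to the left.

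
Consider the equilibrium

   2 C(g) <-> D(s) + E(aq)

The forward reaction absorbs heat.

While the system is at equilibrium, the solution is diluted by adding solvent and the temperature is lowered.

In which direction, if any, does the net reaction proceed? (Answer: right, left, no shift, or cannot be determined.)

cannot be determined

Dilution lowers every aqueous concentration by the same factor. Δn_aq = 1 − 0 = +1, so the system shifts toward the side with more dissolved moles — to the right.
The forward reaction is endothermic. Lowering T favours the exothermic direction — shift to the left.
The individual effects push in opposite directions; without quantitative information the net direction cannot be determined.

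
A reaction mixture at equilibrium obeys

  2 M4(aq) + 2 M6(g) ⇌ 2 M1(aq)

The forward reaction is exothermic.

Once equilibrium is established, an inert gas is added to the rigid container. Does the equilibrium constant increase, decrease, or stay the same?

unchanged

The equilibrium constant depends only on temperature. This perturbation changes neither the position of equilibrium nor K.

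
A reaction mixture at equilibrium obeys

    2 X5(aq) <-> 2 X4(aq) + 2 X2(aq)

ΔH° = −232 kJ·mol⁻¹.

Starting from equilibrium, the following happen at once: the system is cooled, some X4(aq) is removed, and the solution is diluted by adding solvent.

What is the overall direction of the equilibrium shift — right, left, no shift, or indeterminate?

right

The forward reaction is exothermic. Lowering T favours the exothermic direction — shift to the right.
Removing X4 (aq), a product, drives the reaction to the right.
Dilution lowers every aqueous concentration by the same factor. Δn_aq = 4 − 2 = +2, so the system shifts toward the side with more dissolved moles — to the right.
All effects act in the same direction — net shift to the right.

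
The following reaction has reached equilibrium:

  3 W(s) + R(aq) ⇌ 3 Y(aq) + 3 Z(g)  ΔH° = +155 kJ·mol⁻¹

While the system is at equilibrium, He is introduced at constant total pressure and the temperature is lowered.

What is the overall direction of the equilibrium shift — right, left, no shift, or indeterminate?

cannot be determined

Adding inert gas at constant total pressure expands the volume and lowers every reacting partial pressure. With Δn_gas = 3 − 0 = +3, Q moves away from K toward the side with fewer gas moles, so the system shifts toward the side with more gas moles — to the right.
The forward reaction is endothermic. Lowering T favours the exothermic direction — shift to the left.
The individual effects push in opposite directions; without quantitative information the net direction cannot be determined.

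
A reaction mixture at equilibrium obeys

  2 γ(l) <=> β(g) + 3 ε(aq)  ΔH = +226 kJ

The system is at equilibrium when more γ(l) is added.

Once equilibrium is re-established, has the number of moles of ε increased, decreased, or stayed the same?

unchanged

γ is a pure liquid; its activity is 1 regardless of amount, so Q is unaffected — no shift from this change.
No net shift occurs, so the amount of ε is unchanged.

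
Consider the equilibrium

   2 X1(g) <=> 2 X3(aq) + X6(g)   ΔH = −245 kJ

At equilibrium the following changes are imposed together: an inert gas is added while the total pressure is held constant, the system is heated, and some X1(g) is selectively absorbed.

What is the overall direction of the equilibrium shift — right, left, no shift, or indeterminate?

Adding inert gas at constant total pressure expands the volume and lowers every reacting partial pressure. With Δn_gas = 1 − 2 = -1, Q moves away from K toward the side with fewer gas moles, so the system shifts toward the side with more gas moles — to the left.
The forward reaction is exothermic. Raising T favours the endothermic direction — shift to the left.
Removing X1 (g), a reactant, drives the reaction to the left.
All effects act in the same direction — net shift to the left.

left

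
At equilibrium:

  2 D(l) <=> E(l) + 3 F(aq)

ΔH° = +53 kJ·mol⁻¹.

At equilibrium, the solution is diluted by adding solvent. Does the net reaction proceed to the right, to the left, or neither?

Dilution lowers every aqueous concentration by the same factor. Δn_aq = 3 − 0 = +3, so the system shifts toward the side with more dissolved moles — to the right.

right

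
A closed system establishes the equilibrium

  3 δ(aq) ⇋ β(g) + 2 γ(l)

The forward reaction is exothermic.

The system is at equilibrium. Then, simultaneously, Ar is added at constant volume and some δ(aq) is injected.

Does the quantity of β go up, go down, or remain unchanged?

increases

At constant volume, adding an inert gas leaves every reacting species' partial pressure unchanged, so Q is unchanged — no shift from this change.
Adding δ (aq), a reactant, drives the reaction to the right.
The net shift is to the right. β is a product, so its amount increases.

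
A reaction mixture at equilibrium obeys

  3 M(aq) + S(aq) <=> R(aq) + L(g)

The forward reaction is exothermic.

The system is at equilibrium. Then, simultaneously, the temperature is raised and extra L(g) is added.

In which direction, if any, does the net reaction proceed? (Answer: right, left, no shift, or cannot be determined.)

The forward reaction is exothermic. Raising T favours the endothermic direction — shift to the left.
Adding L (g), a product, drives the reaction to the left.
All effects act in the same direction — net shift to the left.

left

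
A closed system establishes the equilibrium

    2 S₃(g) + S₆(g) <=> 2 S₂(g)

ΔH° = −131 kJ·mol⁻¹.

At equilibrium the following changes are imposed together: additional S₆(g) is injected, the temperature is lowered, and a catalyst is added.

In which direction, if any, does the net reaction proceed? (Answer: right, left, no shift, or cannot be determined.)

right

Adding S₆ (g), a reactant, drives the reaction to the right.
The forward reaction is exothermic. Lowering T favours the exothermic direction — shift to the right.
A catalyst speeds both forward and reverse rates equally; it changes neither Q nor K — no shift from this change.
Only the nonzero effect(s) matter; the net shift is to the right.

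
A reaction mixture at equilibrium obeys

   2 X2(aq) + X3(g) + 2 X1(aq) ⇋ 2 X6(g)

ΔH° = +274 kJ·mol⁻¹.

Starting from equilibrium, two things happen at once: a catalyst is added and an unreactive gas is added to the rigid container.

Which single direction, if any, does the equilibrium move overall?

A catalyst speeds both forward and reverse rates equally; it changes neither Q nor K — no shift from this change.
At constant volume, adding an inert gas leaves every reacting species' partial pressure unchanged, so Q is unchanged — no shift from this change.
None of the changes alters Q relative to K, so there is no net shift.

no shift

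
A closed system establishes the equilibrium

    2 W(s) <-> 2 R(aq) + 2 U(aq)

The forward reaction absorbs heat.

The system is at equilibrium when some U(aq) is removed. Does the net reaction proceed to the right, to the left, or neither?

right

Removing U (aq), a product, drives the reaction to the right.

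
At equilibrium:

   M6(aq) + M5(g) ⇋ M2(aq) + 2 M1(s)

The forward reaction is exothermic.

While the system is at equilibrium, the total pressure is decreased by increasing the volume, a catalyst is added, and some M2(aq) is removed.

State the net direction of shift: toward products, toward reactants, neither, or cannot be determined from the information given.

Gas moles: reactants 1, products 0 (Δn_gas = -1). Expansion shifts the system toward the side with more moles of gas — to the left.
A catalyst speeds both forward and reverse rates equally; it changes neither Q nor K — no shift from this change.
Removing M2 (aq), a product, drives the reaction to the right.
The individual effects push in opposite directions; without quantitative information the net direction cannot be determined.

cannot be determined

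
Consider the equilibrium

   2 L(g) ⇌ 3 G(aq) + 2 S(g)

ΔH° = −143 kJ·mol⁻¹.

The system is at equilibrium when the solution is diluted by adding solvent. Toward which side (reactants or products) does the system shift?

Dilution lowers every aqueous concentration by the same factor. Δn_aq = 3 − 0 = +3, so the system shifts toward the side with more dissolved moles — to the right.

right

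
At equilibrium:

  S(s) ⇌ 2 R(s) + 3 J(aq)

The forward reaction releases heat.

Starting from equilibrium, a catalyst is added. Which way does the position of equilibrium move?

A catalyst speeds both forward and reverse rates equally; it changes neither Q nor K — no shift from this change.

no shift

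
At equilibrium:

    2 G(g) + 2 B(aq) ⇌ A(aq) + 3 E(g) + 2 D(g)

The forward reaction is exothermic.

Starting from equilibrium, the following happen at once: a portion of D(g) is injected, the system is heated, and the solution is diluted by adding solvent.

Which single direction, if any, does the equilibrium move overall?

left

Adding D (g), a product, drives the reaction to the left.
The forward reaction is exothermic. Raising T favours the endothermic direction — shift to the left.
Dilution lowers every aqueous concentration by the same factor. Δn_aq = 1 − 2 = -1, so the system shifts toward the side with more dissolved moles — to the left.
All effects act in the same direction — net shift to the left.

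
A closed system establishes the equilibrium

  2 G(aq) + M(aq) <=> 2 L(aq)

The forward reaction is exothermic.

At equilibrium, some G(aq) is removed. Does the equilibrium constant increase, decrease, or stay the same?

The equilibrium constant depends only on temperature. This perturbation may move the position of equilibrium, but since T is unchanged, K itself is unchanged.

unchanged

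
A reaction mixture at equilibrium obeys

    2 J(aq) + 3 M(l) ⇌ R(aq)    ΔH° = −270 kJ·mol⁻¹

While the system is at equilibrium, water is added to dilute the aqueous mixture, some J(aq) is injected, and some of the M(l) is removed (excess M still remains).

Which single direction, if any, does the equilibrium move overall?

cannot be determined

Dilution lowers every aqueous concentration by the same factor. Δn_aq = 1 − 2 = -1, so the system shifts toward the side with more dissolved moles — to the left.
Adding J (aq), a reactant, drives the reaction to the right.
M is a pure liquid; its activity is 1 regardless of amount, so Q is unaffected — no shift from this change.
The individual effects push in opposite directions; without quantitative information the net direction cannot be determined.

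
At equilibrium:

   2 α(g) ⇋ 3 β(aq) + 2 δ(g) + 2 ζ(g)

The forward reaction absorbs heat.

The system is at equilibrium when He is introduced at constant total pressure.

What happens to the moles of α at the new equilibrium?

decreases

Adding inert gas at constant total pressure expands the volume and lowers every reacting partial pressure. With Δn_gas = 4 − 2 = +2, Q moves away from K toward the side with fewer gas moles, so the system shifts toward the side with more gas moles — to the right.
The net shift is to the right. α is a reactant, so its amount decreases.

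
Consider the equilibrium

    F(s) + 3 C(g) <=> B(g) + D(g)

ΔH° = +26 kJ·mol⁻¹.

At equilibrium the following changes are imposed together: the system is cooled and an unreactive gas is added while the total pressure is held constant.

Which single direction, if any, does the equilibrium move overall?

left

The forward reaction is endothermic. Lowering T favours the exothermic direction — shift to the left.
Adding inert gas at constant total pressure expands the volume and lowers every reacting partial pressure. With Δn_gas = 2 − 3 = -1, Q moves away from K toward the side with fewer gas moles, so the system shifts toward the side with more gas moles — to the left.
All effects act in the same direction — net shift to the left.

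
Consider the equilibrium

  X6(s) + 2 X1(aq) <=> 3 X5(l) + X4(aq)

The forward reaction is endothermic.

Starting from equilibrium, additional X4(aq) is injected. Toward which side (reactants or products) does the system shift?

Adding X4 (aq), a product, drives the reaction to the left.

left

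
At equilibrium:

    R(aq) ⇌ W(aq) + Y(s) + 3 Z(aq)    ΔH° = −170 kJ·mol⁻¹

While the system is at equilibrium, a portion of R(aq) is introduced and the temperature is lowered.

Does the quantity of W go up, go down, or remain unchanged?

increases

Adding R (aq), a reactant, drives the reaction to the right.
The forward reaction is exothermic. Lowering T favours the exothermic direction — shift to the right.
The net shift is to the right. W is a product, so its amount increases.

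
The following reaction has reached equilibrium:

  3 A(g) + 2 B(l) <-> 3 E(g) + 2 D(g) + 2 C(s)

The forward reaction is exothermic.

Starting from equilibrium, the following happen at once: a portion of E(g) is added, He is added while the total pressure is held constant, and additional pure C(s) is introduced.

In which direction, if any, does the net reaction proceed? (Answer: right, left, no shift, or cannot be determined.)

cannot be determined

Adding E (g), a product, drives the reaction to the left.
Adding inert gas at constant total pressure expands the volume and lowers every reacting partial pressure. With Δn_gas = 5 − 3 = +2, Q moves away from K toward the side with fewer gas moles, so the system shifts toward the side with more gas moles — to the right.
C is a pure solid; its activity is 1 regardless of amount, so Q is unaffected — no shift from this change.
The individual effects push in opposite directions; without quantitative information the net direction cannot be determined.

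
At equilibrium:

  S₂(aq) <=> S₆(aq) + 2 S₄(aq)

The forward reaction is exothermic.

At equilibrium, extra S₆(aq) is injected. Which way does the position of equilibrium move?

left

Adding S₆ (aq), a product, drives the reaction to the left.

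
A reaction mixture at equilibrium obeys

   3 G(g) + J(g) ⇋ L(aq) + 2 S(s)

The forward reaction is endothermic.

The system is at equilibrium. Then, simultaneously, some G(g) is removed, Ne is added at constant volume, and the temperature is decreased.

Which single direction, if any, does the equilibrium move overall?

Removing G (g), a reactant, drives the reaction to the left.
At constant volume, adding an inert gas leaves every reacting species' partial pressure unchanged, so Q is unchanged — no shift from this change.
The forward reaction is endothermic. Lowering T favours the exothermic direction — shift to the left.
Only the nonzero effect(s) matter; the net shift is to the left.

left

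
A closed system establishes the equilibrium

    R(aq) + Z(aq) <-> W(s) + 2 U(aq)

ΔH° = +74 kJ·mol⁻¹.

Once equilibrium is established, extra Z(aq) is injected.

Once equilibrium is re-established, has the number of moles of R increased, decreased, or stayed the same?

Adding Z (aq), a reactant, drives the reaction to the right.
The net shift is to the right. R is a reactant, so its amount decreases.

decreases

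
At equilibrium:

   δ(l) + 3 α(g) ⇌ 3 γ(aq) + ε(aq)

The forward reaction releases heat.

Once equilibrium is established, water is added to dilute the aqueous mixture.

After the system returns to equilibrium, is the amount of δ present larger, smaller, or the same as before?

Dilution lowers every aqueous concentration by the same factor. Δn_aq = 4 − 0 = +4, so the system shifts toward the side with more dissolved moles — to the right.
The net shift is to the right. δ is a reactant, so its amount decreases.

decreases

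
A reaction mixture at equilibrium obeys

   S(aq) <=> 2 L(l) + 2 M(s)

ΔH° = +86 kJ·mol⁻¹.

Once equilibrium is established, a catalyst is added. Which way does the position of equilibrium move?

no shift

A catalyst speeds both forward and reverse rates equally; it changes neither Q nor K — no shift from this change.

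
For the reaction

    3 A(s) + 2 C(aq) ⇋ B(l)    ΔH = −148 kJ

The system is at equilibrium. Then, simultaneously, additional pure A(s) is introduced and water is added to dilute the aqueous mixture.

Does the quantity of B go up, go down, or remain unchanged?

A is a pure solid; its activity is 1 regardless of amount, so Q is unaffected — no shift from this change.
Dilution lowers every aqueous concentration by the same factor. Δn_aq = 0 − 2 = -2, so the system shifts toward the side with more dissolved moles — to the left.
The net shift is to the left. B is a product, so its amount decreases.

decreases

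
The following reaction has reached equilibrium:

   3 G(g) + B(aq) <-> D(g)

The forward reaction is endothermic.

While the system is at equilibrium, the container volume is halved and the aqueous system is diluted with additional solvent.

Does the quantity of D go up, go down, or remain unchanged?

Gas moles: reactants 3, products 1 (Δn_gas = -2). Compression shifts the system toward the side with fewer moles of gas — to the right.
Dilution lowers every aqueous concentration by the same factor. Δn_aq = 0 − 1 = -1, so the system shifts toward the side with more dissolved moles — to the left.
The two effects oppose each other, so the net shift — and hence the change in D — cannot be determined from the given information.

cannot be determined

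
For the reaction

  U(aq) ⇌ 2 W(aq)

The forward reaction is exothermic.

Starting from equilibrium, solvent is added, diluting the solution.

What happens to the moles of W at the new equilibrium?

Dilution lowers every aqueous concentration by the same factor. Δn_aq = 2 − 1 = +1, so the system shifts toward the side with more dissolved moles — to the right.
The net shift is to the right. W is a product, so its amount increases.

increases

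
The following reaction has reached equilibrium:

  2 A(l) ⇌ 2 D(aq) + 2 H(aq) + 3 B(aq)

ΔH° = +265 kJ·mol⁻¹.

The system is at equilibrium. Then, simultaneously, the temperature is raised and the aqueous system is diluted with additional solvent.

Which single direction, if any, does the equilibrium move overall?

The forward reaction is endothermic. Raising T favours the endothermic direction — shift to the right.
Dilution lowers every aqueous concentration by the same factor. Δn_aq = 7 − 0 = +7, so the system shifts toward the side with more dissolved moles — to the right.
All effects act in the same direction — net shift to the right.

right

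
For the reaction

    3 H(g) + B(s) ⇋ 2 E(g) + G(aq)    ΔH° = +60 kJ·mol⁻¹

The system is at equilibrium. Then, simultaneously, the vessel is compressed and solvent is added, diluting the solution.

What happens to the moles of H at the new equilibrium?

decreases

Gas moles: reactants 3, products 2 (Δn_gas = -1). Compression shifts the system toward the side with fewer moles of gas — to the right.
Dilution lowers every aqueous concentration by the same factor. Δn_aq = 1 − 0 = +1, so the system shifts toward the side with more dissolved moles — to the right.
The net shift is to the right. H is a reactant, so its amount decreases.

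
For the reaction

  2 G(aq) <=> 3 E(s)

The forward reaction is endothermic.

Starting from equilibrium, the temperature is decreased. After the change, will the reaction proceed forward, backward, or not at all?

The forward reaction is endothermic. Lowering T favours the exothermic direction — shift to the left.

left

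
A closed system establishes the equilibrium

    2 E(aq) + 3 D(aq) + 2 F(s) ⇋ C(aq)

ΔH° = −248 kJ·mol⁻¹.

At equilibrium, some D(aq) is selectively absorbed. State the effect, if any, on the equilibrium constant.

The equilibrium constant depends only on temperature. This perturbation may move the position of equilibrium, but since T is unchanged, K itself is unchanged.

unchanged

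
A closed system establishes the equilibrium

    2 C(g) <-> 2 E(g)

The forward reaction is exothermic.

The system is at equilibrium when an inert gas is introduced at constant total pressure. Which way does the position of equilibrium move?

no shift

Adding inert gas at constant total pressure expands the volume, scaling every reacting partial pressure by the same factor. Δn_gas = 2 − 2 = 0, so Q is unchanged — no shift.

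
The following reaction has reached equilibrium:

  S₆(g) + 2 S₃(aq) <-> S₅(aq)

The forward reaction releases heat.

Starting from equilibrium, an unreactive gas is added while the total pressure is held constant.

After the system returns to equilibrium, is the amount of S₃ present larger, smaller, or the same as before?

Adding inert gas at constant total pressure expands the volume and lowers every reacting partial pressure. With Δn_gas = 0 − 1 = -1, Q moves away from K toward the side with fewer gas moles, so the system shifts toward the side with more gas moles — to the left.
The net shift is to the left. S₃ is a reactant, so its amount increases.

increases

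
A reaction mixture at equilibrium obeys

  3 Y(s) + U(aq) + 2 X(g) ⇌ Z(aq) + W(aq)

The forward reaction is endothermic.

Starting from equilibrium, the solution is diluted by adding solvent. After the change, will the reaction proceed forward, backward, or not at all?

right

Dilution lowers every aqueous concentration by the same factor. Δn_aq = 2 − 1 = +1, so the system shifts toward the side with more dissolved moles — to the right.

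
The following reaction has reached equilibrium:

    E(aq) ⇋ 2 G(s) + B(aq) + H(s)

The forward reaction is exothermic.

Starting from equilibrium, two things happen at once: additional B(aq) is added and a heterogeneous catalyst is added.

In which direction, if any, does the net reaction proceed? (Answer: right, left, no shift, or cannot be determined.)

Adding B (aq), a product, drives the reaction to the left.
A catalyst speeds both forward and reverse rates equally; it changes neither Q nor K — no shift from this change.
Only the nonzero effect(s) matter; the net shift is to the left.

left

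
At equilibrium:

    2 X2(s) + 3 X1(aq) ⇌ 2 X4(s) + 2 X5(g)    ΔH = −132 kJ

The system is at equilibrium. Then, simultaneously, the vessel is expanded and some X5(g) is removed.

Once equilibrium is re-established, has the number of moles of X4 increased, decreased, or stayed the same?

Gas moles: reactants 0, products 2 (Δn_gas = +2). Expansion shifts the system toward the side with more moles of gas — to the right.
Removing X5 (g), a product, drives the reaction to the right.
The net shift is to the right. X4 is a product, so its amount increases.

increases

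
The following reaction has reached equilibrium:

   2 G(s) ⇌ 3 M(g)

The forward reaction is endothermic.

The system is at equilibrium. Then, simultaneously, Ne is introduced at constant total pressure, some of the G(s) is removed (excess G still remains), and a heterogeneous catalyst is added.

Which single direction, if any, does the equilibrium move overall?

Adding inert gas at constant total pressure expands the volume and lowers every reacting partial pressure. With Δn_gas = 3 − 0 = +3, Q moves away from K toward the side with fewer gas moles, so the system shifts toward the side with more gas moles — to the right.
G is a pure solid; its activity is 1 regardless of amount, so Q is unaffected — no shift from this change.
A catalyst speeds both forward and reverse rates equally; it changes neither Q nor K — no shift from this change.
Only the nonzero effect(s) matter; the net shift is to the right.

right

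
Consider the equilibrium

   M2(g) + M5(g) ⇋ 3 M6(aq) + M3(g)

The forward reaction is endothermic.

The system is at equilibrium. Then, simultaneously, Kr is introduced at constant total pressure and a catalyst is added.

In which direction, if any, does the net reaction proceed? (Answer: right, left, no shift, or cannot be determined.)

left

Adding inert gas at constant total pressure expands the volume and lowers every reacting partial pressure. With Δn_gas = 1 − 2 = -1, Q moves away from K toward the side with fewer gas moles, so the system shifts toward the side with more gas moles — to the left.
A catalyst speeds both forward and reverse rates equally; it changes neither Q nor K — no shift from this change.
Only the nonzero effect(s) matter; the net shift is to the left.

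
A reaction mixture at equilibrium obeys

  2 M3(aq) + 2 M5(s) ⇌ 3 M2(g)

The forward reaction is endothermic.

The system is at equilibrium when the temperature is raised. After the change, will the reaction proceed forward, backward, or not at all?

right

The forward reaction is endothermic. Raising T favours the endothermic direction — shift to the right.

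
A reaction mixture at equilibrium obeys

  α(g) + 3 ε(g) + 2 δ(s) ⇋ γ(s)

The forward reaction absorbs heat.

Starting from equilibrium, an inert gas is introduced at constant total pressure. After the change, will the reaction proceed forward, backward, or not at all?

Adding inert gas at constant total pressure expands the volume and lowers every reacting partial pressure. With Δn_gas = 0 − 4 = -4, Q moves away from K toward the side with fewer gas moles, so the system shifts toward the side with more gas moles — to the left.

left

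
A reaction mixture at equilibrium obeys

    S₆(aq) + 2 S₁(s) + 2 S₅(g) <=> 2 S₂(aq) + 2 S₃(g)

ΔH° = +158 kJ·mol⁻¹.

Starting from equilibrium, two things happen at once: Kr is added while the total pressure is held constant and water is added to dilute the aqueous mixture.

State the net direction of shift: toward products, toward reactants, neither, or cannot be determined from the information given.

Adding inert gas at constant total pressure expands the volume, scaling every reacting partial pressure by the same factor. Δn_gas = 2 − 2 = 0, so Q is unchanged — no shift.
Dilution lowers every aqueous concentration by the same factor. Δn_aq = 2 − 1 = +1, so the system shifts toward the side with more dissolved moles — to the right.
Only the nonzero effect(s) matter; the net shift is to the right.

right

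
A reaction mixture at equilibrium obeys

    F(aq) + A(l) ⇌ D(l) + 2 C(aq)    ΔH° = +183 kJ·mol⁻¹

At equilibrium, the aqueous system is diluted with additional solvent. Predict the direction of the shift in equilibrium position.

right

Dilution lowers every aqueous concentration by the same factor. Δn_aq = 2 − 1 = +1, so the system shifts toward the side with more dissolved moles — to the right.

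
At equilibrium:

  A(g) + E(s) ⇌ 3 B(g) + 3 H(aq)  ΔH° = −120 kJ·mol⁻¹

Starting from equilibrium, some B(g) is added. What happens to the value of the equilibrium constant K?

unchanged

The equilibrium constant depends only on temperature. This perturbation may move the position of equilibrium, but since T is unchanged, K itself is unchanged.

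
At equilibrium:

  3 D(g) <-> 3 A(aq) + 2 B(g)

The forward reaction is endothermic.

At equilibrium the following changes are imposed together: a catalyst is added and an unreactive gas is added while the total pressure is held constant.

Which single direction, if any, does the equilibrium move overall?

A catalyst speeds both forward and reverse rates equally; it changes neither Q nor K — no shift from this change.
Adding inert gas at constant total pressure expands the volume and lowers every reacting partial pressure. With Δn_gas = 2 − 3 = -1, Q moves away from K toward the side with fewer gas moles, so the system shifts toward the side with more gas moles — to the left.
Only the nonzero effect(s) matter; the net shift is to the left.

left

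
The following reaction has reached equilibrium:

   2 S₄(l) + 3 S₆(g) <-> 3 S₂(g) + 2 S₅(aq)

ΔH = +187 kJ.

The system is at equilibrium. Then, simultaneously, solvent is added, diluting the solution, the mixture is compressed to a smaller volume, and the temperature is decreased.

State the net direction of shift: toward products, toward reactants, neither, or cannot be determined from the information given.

cannot be determined

Dilution lowers every aqueous concentration by the same factor. Δn_aq = 2 − 0 = +2, so the system shifts toward the side with more dissolved moles — to the right.
Gas moles: reactants 3, products 3. Δn_gas = 0, so a volume change leaves Q equal to K — no shift from this change.
The forward reaction is endothermic. Lowering T favours the exothermic direction — shift to the left.
The individual effects push in opposite directions; without quantitative information the net direction cannot be determined.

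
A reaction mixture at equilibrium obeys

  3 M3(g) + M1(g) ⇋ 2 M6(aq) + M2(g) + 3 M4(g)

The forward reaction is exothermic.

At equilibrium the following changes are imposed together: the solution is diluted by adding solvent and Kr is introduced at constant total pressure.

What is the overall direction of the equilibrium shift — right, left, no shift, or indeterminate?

right

Dilution lowers every aqueous concentration by the same factor. Δn_aq = 2 − 0 = +2, so the system shifts toward the side with more dissolved moles — to the right.
Adding inert gas at constant total pressure expands the volume, scaling every reacting partial pressure by the same factor. Δn_gas = 4 − 4 = 0, so Q is unchanged — no shift.
Only the nonzero effect(s) matter; the net shift is to the right.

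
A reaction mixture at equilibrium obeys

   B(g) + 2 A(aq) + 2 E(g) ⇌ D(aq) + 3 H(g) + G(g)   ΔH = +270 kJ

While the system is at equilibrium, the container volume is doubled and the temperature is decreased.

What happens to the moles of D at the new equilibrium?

Gas moles: reactants 3, products 4 (Δn_gas = +1). Expansion shifts the system toward the side with more moles of gas — to the right.
The forward reaction is endothermic. Lowering T favours the exothermic direction — shift to the left.
The two effects oppose each other, so the net shift — and hence the change in D — cannot be determined from the given information.

cannot be determined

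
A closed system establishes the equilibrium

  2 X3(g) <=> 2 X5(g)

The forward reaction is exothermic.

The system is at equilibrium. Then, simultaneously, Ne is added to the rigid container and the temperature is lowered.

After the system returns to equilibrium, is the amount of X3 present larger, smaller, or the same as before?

At constant volume, adding an inert gas leaves every reacting species' partial pressure unchanged, so Q is unchanged — no shift from this change.
The forward reaction is exothermic. Lowering T favours the exothermic direction — shift to the right.
The net shift is to the right. X3 is a reactant, so its amount decreases.

decreases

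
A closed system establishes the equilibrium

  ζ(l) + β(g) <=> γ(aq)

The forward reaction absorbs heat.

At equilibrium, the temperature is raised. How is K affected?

increases

K depends on temperature via the van 't Hoff relation. The forward reaction is endothermic, so raising T increases K.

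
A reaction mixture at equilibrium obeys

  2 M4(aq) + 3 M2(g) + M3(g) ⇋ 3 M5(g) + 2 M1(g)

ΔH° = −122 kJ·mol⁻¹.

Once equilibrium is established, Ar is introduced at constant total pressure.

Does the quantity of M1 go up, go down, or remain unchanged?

increases

Adding inert gas at constant total pressure expands the volume and lowers every reacting partial pressure. With Δn_gas = 5 − 4 = +1, Q moves away from K toward the side with fewer gas moles, so the system shifts toward the side with more gas moles — to the right.
The net shift is to the right. M1 is a product, so its amount increases.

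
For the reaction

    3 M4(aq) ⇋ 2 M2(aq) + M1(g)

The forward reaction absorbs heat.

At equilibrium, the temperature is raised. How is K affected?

K depends on temperature via the van 't Hoff relation. The forward reaction is endothermic, so raising T increases K.

increases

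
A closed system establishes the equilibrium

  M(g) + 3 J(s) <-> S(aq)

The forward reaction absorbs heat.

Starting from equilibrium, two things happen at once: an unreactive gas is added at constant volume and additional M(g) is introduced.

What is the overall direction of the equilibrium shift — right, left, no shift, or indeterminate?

At constant volume, adding an inert gas leaves every reacting species' partial pressure unchanged, so Q is unchanged — no shift from this change.
Adding M (g), a reactant, drives the reaction to the right.
Only the nonzero effect(s) matter; the net shift is to the right.

right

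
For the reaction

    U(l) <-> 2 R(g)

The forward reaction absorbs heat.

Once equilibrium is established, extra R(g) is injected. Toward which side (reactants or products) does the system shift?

Adding R (g), a product, drives the reaction to the left.

left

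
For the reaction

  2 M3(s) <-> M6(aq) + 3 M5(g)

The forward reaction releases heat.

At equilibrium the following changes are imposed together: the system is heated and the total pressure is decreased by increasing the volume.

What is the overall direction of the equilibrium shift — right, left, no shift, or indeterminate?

cannot be determined

The forward reaction is exothermic. Raising T favours the endothermic direction — shift to the left.
Gas moles: reactants 0, products 3 (Δn_gas = +3). Expansion shifts the system toward the side with more moles of gas — to the right.
The individual effects push in opposite directions; without quantitative information the net direction cannot be determined.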